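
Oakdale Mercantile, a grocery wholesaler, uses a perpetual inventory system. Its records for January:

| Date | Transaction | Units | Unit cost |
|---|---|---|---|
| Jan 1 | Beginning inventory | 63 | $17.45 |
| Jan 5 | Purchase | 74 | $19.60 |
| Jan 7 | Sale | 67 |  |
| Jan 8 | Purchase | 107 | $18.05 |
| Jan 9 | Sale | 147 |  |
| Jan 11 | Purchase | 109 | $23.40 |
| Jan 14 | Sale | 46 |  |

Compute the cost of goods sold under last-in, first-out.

Jan 7, 67 sold [LIFO — newest first]: 67 @ $19.60 = $1,313.20
Jan 9, 147 sold [LIFO — newest first]: 107 @ $18.05 + 7 @ $19.60 + 33 @ $17.45 = $2,644.40
Jan 14, 46 sold [LIFO — newest first]: 46 @ $23.40 = $1,076.40
Total COGS = $1,313.20 + $2,644.40 + $1,076.40 = $5,034.00
Ending inventory: 30 @ $17.45 + 63 @ $23.40 = $1,997.70
Check: goods available $7,031.70 = COGS $5,034.00 + ending $1,997.70

COGS = $5,034.00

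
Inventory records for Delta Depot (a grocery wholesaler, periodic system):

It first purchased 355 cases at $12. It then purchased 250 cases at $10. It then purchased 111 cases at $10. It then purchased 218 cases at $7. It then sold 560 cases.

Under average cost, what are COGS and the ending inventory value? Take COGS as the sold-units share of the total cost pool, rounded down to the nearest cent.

COGS = $5,633.57; ending inventory = $3,762.43

Sale 1, sell 560: 560/934 × $9,396.00 → $5,633.57
Ending inventory (cost pool remaining) = $3,762.43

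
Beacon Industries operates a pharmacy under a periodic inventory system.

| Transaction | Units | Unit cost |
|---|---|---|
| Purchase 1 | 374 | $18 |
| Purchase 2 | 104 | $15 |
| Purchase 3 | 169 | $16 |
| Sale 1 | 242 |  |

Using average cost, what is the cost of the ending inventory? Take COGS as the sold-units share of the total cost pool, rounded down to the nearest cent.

Ending inventory = $6,883.13

Sale 1, sell 242: 242/647 × $10,996.00 → $4,112.87
Ending inventory (cost pool remaining) = $6,883.13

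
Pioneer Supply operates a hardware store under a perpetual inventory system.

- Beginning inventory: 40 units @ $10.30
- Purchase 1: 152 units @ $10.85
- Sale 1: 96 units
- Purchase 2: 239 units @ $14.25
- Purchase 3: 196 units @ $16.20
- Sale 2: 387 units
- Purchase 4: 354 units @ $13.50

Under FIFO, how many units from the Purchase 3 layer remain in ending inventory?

Sale 1 (96) [FIFO — oldest first]: 40 @ $10.30 + 56 @ $10.85 = $1,019.60
Sale 2 (387) [FIFO — oldest first]: 96 @ $10.85 + 239 @ $14.25 + 52 @ $16.20 = $5,289.75
Total COGS = $1,019.60 + $5,289.75 = $6,309.35
Ending inventory: 144 @ $16.20 + 354 @ $13.50 = $7,111.80

144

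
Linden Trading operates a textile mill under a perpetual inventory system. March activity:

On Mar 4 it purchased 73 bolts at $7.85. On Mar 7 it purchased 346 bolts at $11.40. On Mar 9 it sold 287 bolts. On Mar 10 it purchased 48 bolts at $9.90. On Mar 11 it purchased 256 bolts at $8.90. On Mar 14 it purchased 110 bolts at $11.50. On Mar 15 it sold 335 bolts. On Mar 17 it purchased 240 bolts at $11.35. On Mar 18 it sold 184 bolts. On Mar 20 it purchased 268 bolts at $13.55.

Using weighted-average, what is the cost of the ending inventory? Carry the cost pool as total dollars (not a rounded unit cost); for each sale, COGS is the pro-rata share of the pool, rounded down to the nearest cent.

Ending inventory = $6,489.05

After Mar 4: 73 on hand, pool $573.05 (≈ $7.8500 each)
After Mar 7: 419 on hand, pool $4,517.45 (≈ $10.7815 each)
Mar 9, sell 287: 287/419 × $4,517.45 → $3,094.29
After Mar 10: 180 on hand, pool $1,898.36 (≈ $10.5464 each)
After Mar 11: 436 on hand, pool $4,176.76 (≈ $9.5797 each)
After Mar 14: 546 on hand, pool $5,441.76 (≈ $9.9666 each)
Mar 15, sell 335: 335/546 × $5,441.76 → $3,338.80
After Mar 17: 451 on hand, pool $4,826.96 (≈ $10.7028 each)
Mar 18, sell 184: 184/451 × $4,826.96 → $1,969.31
After Mar 20: 535 on hand, pool $6,489.05 (≈ $12.1291 each)
Total COGS = $3,094.29 + $3,338.80 + $1,969.31 = $8,402.40
Ending inventory (cost pool remaining) = $6,489.05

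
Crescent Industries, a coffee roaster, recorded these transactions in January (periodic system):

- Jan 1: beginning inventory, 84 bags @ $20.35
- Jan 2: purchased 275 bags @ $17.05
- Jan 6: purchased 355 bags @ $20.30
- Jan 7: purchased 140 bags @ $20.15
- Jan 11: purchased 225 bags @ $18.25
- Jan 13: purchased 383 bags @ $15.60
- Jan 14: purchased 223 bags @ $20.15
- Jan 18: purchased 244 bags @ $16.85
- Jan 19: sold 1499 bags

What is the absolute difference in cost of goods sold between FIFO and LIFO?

FIFO COGS: 84 @ $20.35 + 275 @ $17.05 + 355 @ $20.30 + 140 @ $20.15 + 225 @ $18.25 + 383 @ $15.60 + 37 @ $20.15 = $27,252.25
LIFO COGS: 244 @ $16.85 + 223 @ $20.15 + 383 @ $15.60 + 225 @ $18.25 + 140 @ $20.15 + 284 @ $20.30 = $27,272.10
Difference = |$27,252.25 − $27,272.10| = $19.85

$19.85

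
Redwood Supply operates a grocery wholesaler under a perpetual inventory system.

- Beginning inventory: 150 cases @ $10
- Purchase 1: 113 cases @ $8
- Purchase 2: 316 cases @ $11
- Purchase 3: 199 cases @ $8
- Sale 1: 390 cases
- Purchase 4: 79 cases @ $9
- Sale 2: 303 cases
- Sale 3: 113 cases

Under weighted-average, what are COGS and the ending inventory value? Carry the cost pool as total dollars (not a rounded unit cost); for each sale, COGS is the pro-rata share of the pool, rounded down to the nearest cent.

COGS = $7,698.40; ending inventory = $484.60

After Beginning: 150 on hand, pool $1,500.00 (≈ $10.0000 each)
After Purchase 1: 263 on hand, pool $2,404.00 (≈ $9.1407 each)
After Purchase 2: 579 on hand, pool $5,880.00 (≈ $10.1554 each)
After Purchase 3: 778 on hand, pool $7,472.00 (≈ $9.6041 each)
Sale 1, sell 390: 390/778 × $7,472.00 → $3,745.60
After Purchase 4: 467 on hand, pool $4,437.40 (≈ $9.5019 each)
Sale 2, sell 303: 303/467 × $4,437.40 → $2,879.08
Sale 3, sell 113: 113/164 × $1,558.32 → $1,073.72
Total COGS = $3,745.60 + $2,879.08 + $1,073.72 = $7,698.40
Ending inventory (cost pool remaining) = $484.60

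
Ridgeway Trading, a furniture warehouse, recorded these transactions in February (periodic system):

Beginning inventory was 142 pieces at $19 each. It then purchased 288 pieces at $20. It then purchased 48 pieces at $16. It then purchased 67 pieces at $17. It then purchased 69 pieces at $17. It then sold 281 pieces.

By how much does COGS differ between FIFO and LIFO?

$458

FIFO COGS: 142 @ $19 + 139 @ $20 = $5,478
LIFO COGS: 69 @ $17 + 67 @ $17 + 48 @ $16 + 97 @ $20 = $5,020
Difference = |$5,478 − $5,020| = $458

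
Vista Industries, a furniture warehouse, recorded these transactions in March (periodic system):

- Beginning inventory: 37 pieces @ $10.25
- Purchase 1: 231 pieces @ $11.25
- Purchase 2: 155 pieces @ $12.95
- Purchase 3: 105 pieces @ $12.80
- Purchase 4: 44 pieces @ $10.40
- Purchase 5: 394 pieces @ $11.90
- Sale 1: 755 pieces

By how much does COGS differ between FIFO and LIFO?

FIFO COGS: 37 @ $10.25 + 231 @ $11.25 + 155 @ $12.95 + 105 @ $12.80 + 44 @ $10.40 + 183 @ $11.90 = $8,964.55
LIFO COGS: 394 @ $11.90 + 44 @ $10.40 + 105 @ $12.80 + 155 @ $12.95 + 57 @ $11.25 = $9,138.70
Difference = |$8,964.55 − $9,138.70| = $174.15

$174.15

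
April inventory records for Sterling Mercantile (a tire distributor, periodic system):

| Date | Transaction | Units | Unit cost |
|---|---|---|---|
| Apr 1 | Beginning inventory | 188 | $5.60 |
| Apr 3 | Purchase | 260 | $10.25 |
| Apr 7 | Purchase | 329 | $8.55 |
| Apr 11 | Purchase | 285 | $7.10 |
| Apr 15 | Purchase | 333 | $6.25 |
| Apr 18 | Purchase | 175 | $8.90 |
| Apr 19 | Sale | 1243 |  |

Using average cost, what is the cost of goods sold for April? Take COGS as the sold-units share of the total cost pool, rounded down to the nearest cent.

Apr 19, sell 1243: 1243/1570 × $12,193.00 → $9,653.43
Ending inventory (cost pool remaining) = $2,539.57

COGS = $9,653.43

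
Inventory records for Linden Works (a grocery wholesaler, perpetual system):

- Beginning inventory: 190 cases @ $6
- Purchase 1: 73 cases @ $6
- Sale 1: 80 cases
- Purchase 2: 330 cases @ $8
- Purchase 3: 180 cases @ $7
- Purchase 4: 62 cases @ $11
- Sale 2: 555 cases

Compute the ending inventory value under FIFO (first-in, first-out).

Ending inventory = $1,648

Sale 1 (80) [FIFO — oldest first]: 80 @ $6 = $480
Sale 2 (555) [FIFO — oldest first]: 110 @ $6 + 73 @ $6 + 330 @ $8 + 42 @ $7 = $4,032
Total COGS = $480 + $4,032 = $4,512
Ending inventory: 138 @ $7 + 62 @ $11 = $1,648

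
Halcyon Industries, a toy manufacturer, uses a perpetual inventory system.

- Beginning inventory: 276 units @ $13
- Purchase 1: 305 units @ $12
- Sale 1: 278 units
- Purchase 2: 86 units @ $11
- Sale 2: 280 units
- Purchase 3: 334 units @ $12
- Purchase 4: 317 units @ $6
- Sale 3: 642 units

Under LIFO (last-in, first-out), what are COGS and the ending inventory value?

Sale 1 (278) [LIFO — newest first]: 278 @ $12 = $3,336
Sale 2 (280) [LIFO — newest first]: 86 @ $11 + 27 @ $12 + 167 @ $13 = $3,441
Sale 3 (642) [LIFO — newest first]: 317 @ $6 + 325 @ $12 = $5,802
Total COGS = $3,336 + $3,441 + $5,802 = $12,579
Ending inventory: 109 @ $13 + 9 @ $12 = $1,525

COGS = $12,579; ending inventory = $1,525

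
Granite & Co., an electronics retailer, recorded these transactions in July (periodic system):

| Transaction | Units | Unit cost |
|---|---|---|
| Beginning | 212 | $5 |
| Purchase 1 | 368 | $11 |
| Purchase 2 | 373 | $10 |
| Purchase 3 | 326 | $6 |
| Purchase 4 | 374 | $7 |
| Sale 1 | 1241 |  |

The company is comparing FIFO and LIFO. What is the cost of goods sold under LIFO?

FIFO COGS: 212 @ $5 + 368 @ $11 + 373 @ $10 + 288 @ $6 = $10,566
LIFO COGS: 374 @ $7 + 326 @ $6 + 373 @ $10 + 168 @ $11 = $10,152

COGS = $10,152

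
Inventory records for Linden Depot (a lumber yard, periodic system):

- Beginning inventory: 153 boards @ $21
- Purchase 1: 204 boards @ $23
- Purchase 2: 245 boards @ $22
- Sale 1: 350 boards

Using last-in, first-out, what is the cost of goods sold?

COGS = $7,805

Sale 1 (350) [LIFO — newest first]: 245 @ $22 + 105 @ $23 = $7,805
Ending inventory: 153 @ $21 + 99 @ $23 = $5,490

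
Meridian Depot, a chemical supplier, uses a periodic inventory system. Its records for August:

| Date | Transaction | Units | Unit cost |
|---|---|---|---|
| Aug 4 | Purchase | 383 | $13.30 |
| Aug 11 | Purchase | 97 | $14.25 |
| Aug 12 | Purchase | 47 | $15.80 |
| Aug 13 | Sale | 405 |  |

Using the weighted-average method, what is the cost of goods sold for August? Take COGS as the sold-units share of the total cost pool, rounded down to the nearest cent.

COGS = $5,547.61

Aug 13, sell 405: 405/527 × $7,218.75 → $5,547.61
Ending inventory (cost pool remaining) = $1,671.14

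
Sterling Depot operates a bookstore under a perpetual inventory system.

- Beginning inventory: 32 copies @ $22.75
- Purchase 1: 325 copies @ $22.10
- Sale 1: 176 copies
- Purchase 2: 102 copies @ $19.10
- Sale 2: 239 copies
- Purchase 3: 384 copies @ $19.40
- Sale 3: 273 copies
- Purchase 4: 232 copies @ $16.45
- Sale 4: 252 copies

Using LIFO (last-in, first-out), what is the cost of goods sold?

COGS = $18,366.10

Sale 1 (176) [LIFO — newest first]: 176 @ $22.10 = $3,889.60
Sale 2 (239) [LIFO — newest first]: 102 @ $19.10 + 137 @ $22.10 = $4,975.90
Sale 3 (273) [LIFO — newest first]: 273 @ $19.40 = $5,296.20
Sale 4 (252) [LIFO — newest first]: 232 @ $16.45 + 20 @ $19.40 = $4,204.40
Total COGS = $3,889.60 + $4,975.90 + $5,296.20 + $4,204.40 = $18,366.10
Ending inventory: 32 @ $22.75 + 12 @ $22.10 + 91 @ $19.40 = $2,758.60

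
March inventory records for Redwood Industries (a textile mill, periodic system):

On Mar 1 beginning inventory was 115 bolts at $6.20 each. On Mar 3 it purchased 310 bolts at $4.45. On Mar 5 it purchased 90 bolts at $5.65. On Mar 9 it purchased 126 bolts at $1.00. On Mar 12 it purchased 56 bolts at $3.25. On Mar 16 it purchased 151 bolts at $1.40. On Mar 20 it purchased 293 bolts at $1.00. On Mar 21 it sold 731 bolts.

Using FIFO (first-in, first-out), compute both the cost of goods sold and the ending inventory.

Mar 21, 731 sold [FIFO — oldest first]: 115 @ $6.20 + 310 @ $4.45 + 90 @ $5.65 + 126 @ $1.00 + 56 @ $3.25 + 34 @ $1.40 = $2,956.60
Ending inventory: 117 @ $1.40 + 293 @ $1.00 = $456.80
Check: goods available $3,413.40 = COGS $2,956.60 + ending $456.80

COGS = $2,956.60; ending inventory = $456.80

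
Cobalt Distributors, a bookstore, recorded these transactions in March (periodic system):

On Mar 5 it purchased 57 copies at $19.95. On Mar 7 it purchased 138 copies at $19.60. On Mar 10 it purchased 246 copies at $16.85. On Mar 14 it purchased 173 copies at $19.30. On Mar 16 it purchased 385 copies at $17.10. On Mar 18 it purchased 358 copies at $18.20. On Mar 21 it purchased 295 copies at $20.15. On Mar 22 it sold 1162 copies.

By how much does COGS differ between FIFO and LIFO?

FIFO COGS: 57 @ $19.95 + 138 @ $19.60 + 246 @ $16.85 + 173 @ $19.30 + 385 @ $17.10 + 163 @ $18.20 = $20,876.05
LIFO COGS: 295 @ $20.15 + 358 @ $18.20 + 385 @ $17.10 + 124 @ $19.30 = $21,436.55
Difference = |$20,876.05 − $21,436.55| = $560.50

$560.50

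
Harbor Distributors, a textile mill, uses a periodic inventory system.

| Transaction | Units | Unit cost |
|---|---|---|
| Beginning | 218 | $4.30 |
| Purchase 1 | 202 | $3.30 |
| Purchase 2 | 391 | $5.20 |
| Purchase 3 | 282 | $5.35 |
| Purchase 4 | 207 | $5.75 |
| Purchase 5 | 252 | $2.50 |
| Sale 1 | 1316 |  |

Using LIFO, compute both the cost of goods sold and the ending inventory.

Sale 1 (1316) [LIFO — newest first]: 252 @ $2.50 + 207 @ $5.75 + 282 @ $5.35 + 391 @ $5.20 + 184 @ $3.30 = $5,969.35
Ending inventory: 218 @ $4.30 + 18 @ $3.30 = $996.80

COGS = $5,969.35; ending inventory = $996.80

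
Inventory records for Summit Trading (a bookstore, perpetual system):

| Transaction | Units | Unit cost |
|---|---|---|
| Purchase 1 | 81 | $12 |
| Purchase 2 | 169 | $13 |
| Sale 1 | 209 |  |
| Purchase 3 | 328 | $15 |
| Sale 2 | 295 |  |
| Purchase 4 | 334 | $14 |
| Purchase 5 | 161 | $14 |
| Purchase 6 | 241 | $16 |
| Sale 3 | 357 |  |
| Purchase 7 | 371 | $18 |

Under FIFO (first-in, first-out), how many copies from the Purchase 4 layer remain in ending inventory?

Sale 1 (209) [FIFO — oldest first]: 81 @ $12 + 128 @ $13 = $2,636
Sale 2 (295) [FIFO — oldest first]: 41 @ $13 + 254 @ $15 = $4,343
Sale 3 (357) [FIFO — oldest first]: 74 @ $15 + 283 @ $14 = $5,072
Total COGS = $2,636 + $4,343 + $5,072 = $12,051
Ending inventory: 51 @ $14 + 161 @ $14 + 241 @ $16 + 371 @ $18 = $13,502
Check: goods available $25,553 = COGS $12,051 + ending $13,502

51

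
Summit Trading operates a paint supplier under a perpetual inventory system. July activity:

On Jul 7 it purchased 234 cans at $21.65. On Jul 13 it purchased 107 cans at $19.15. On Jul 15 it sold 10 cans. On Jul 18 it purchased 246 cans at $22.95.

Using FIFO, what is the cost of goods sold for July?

Jul 15, 10 sold [FIFO — oldest first]: 10 @ $21.65 = $216.50
Ending inventory: 224 @ $21.65 + 107 @ $19.15 + 246 @ $22.95 = $12,544.35
Check: goods available $12,760.85 = COGS $216.50 + ending $12,544.35

COGS = $216.50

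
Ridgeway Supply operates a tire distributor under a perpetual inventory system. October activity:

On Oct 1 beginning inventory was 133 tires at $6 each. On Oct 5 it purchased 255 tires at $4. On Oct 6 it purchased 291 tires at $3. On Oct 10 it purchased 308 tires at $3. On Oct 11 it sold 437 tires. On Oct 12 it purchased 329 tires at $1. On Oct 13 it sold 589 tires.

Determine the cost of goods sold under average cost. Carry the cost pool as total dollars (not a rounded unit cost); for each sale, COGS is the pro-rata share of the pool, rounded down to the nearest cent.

COGS = $3,170.85

After Oct 1: 133 on hand, pool $798.00 (≈ $6.0000 each)
After Oct 5: 388 on hand, pool $1,818.00 (≈ $4.6856 each)
After Oct 6: 679 on hand, pool $2,691.00 (≈ $3.9632 each)
After Oct 10: 987 on hand, pool $3,615.00 (≈ $3.6626 each)
Oct 11, sell 437: 437/987 × $3,615.00 → $1,600.56
After Oct 12: 879 on hand, pool $2,343.44 (≈ $2.6660 each)
Oct 13, sell 589: 589/879 × $2,343.44 → $1,570.29
Total COGS = $1,600.56 + $1,570.29 = $3,170.85
Ending inventory (cost pool remaining) = $773.15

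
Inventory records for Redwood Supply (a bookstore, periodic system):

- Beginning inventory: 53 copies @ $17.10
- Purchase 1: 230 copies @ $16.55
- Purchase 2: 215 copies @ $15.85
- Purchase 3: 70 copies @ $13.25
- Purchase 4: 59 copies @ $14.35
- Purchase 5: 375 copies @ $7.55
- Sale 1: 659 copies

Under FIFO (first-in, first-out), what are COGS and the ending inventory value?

COGS = $10,136.30; ending inventory = $2,589.65

Sale 1 (659) [FIFO — oldest first]: 53 @ $17.10 + 230 @ $16.55 + 215 @ $15.85 + 70 @ $13.25 + 59 @ $14.35 + 32 @ $7.55 = $10,136.30
Ending inventory: 343 @ $7.55 = $2,589.65
Check: goods available $12,725.95 = COGS $10,136.30 + ending $2,589.65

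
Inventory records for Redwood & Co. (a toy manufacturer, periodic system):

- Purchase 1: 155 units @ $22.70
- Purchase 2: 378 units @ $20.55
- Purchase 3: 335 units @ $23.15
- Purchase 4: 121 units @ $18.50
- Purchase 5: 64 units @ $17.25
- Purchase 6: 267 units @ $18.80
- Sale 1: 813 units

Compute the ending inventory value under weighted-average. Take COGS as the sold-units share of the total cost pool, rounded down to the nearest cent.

Ending inventory = $10,525.54

Sale 1, sell 813: 813/1320 × $27,403.75 → $16,878.21
Ending inventory (cost pool remaining) = $10,525.54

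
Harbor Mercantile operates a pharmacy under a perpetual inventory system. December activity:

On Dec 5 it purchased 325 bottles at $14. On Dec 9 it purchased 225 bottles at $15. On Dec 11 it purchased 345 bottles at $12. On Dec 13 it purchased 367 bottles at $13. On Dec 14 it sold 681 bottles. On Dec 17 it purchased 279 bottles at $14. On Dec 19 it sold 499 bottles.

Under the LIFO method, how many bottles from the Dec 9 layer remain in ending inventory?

36

Dec 14, 681 sold [LIFO — newest first]: 367 @ $13 + 314 @ $12 = $8,539
Dec 19, 499 sold [LIFO — newest first]: 279 @ $14 + 31 @ $12 + 189 @ $15 = $7,113
Total COGS = $8,539 + $7,113 = $15,652
Ending inventory: 325 @ $14 + 36 @ $15 = $5,090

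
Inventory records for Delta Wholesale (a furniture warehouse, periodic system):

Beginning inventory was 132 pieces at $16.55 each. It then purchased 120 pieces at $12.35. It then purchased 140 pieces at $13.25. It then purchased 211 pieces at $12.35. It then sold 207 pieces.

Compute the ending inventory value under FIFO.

Ending inventory = $5,016.60

Sale 1 (207) [FIFO — oldest first]: 132 @ $16.55 + 75 @ $12.35 = $3,110.85
Ending inventory: 45 @ $12.35 + 140 @ $13.25 + 211 @ $12.35 = $5,016.60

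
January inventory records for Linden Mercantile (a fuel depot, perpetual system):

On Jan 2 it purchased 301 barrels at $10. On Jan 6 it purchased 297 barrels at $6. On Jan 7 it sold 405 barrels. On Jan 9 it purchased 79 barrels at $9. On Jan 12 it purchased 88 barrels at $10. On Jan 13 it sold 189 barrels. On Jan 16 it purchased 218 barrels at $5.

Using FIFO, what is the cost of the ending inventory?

Jan 7, 405 sold [FIFO — oldest first]: 301 @ $10 + 104 @ $6 = $3,634
Jan 13, 189 sold [FIFO — oldest first]: 189 @ $6 = $1,134
Total COGS = $3,634 + $1,134 = $4,768
Ending inventory: 4 @ $6 + 79 @ $9 + 88 @ $10 + 218 @ $5 = $2,705
Check: goods available $7,473 = COGS $4,768 + ending $2,705

Ending inventory = $2,705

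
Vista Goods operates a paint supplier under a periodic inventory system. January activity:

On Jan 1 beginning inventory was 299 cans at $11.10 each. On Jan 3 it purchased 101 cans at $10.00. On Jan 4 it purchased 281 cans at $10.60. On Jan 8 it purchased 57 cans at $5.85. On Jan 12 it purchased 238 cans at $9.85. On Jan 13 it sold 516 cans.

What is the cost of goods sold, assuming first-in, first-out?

COGS = $5,558.50

Jan 13, 516 sold [FIFO — oldest first]: 299 @ $11.10 + 101 @ $10.00 + 116 @ $10.60 = $5,558.50
Ending inventory: 165 @ $10.60 + 57 @ $5.85 + 238 @ $9.85 = $4,426.75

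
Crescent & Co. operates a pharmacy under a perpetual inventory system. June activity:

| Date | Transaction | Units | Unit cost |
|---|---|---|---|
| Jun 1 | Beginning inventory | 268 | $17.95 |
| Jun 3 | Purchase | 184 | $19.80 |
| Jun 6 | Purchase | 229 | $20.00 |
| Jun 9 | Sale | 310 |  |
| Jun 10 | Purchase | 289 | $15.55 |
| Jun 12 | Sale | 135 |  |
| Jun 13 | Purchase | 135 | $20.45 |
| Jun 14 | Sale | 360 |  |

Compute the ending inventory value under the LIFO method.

Jun 9, 310 sold [LIFO — newest first]: 229 @ $20.00 + 81 @ $19.80 = $6,183.80
Jun 12, 135 sold [LIFO — newest first]: 135 @ $15.55 = $2,099.25
Jun 14, 360 sold [LIFO — newest first]: 135 @ $20.45 + 154 @ $15.55 + 71 @ $19.80 = $6,561.25
Total COGS = $6,183.80 + $2,099.25 + $6,561.25 = $14,844.30
Ending inventory: 268 @ $17.95 + 32 @ $19.80 = $5,444.20

Ending inventory = $5,444.20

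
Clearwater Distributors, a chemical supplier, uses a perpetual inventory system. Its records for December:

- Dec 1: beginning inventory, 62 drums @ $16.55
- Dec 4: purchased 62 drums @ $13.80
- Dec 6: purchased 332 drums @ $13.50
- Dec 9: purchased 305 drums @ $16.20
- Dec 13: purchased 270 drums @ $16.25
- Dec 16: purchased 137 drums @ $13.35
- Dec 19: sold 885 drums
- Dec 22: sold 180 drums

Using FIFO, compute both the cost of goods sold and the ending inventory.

COGS = $16,146.10; ending inventory = $1,375.05

Dec 19, 885 sold [FIFO — oldest first]: 62 @ $16.55 + 62 @ $13.80 + 332 @ $13.50 + 305 @ $16.20 + 124 @ $16.25 = $13,319.70
Dec 22, 180 sold [FIFO — oldest first]: 146 @ $16.25 + 34 @ $13.35 = $2,826.40
Total COGS = $13,319.70 + $2,826.40 = $16,146.10
Ending inventory: 103 @ $13.35 = $1,375.05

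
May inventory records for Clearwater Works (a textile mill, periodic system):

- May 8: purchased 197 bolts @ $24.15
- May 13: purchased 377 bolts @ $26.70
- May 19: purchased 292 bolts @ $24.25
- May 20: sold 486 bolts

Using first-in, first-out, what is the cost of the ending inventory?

May 20, 486 sold [FIFO — oldest first]: 197 @ $24.15 + 289 @ $26.70 = $12,473.85
Ending inventory: 88 @ $26.70 + 292 @ $24.25 = $9,430.60

Ending inventory = $9,430.60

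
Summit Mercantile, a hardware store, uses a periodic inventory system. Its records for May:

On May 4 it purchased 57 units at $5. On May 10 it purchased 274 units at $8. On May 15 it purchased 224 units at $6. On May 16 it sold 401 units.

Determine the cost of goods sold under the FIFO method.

COGS = $2,897

May 16, 401 sold [FIFO — oldest first]: 57 @ $5 + 274 @ $8 + 70 @ $6 = $2,897
Ending inventory: 154 @ $6 = $924
Check: goods available $3,821 = COGS $2,897 + ending $924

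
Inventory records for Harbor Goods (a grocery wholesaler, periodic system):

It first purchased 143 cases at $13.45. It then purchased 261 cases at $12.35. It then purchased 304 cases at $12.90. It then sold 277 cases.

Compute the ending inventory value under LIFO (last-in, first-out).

Ending inventory = $5,495.00

Sale 1 (277) [LIFO — newest first]: 277 @ $12.90 = $3,573.30
Ending inventory: 143 @ $13.45 + 261 @ $12.35 + 27 @ $12.90 = $5,495.00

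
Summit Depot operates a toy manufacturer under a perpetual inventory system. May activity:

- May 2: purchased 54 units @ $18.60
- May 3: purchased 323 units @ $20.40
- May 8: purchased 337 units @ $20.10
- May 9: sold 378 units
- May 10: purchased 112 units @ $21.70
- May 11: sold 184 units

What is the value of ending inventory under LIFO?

May 9, 378 sold [LIFO — newest first]: 337 @ $20.10 + 41 @ $20.40 = $7,610.10
May 11, 184 sold [LIFO — newest first]: 112 @ $21.70 + 72 @ $20.40 = $3,899.20
Total COGS = $7,610.10 + $3,899.20 = $11,509.30
Ending inventory: 54 @ $18.60 + 210 @ $20.40 = $5,288.40
Check: goods available $16,797.70 = COGS $11,509.30 + ending $5,288.40

Ending inventory = $5,288.40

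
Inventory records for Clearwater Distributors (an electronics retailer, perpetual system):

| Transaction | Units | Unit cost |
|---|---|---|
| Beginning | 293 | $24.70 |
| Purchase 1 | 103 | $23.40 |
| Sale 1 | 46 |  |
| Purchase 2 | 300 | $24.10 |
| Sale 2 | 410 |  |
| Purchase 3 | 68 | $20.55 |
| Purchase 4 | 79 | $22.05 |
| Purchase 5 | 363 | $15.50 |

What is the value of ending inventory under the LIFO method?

Sale 1 (46) [LIFO — newest first]: 46 @ $23.40 = $1,076.40
Sale 2 (410) [LIFO — newest first]: 300 @ $24.10 + 57 @ $23.40 + 53 @ $24.70 = $9,872.90
Total COGS = $1,076.40 + $9,872.90 = $10,949.30
Ending inventory: 240 @ $24.70 + 68 @ $20.55 + 79 @ $22.05 + 363 @ $15.50 = $14,693.85

Ending inventory = $14,693.85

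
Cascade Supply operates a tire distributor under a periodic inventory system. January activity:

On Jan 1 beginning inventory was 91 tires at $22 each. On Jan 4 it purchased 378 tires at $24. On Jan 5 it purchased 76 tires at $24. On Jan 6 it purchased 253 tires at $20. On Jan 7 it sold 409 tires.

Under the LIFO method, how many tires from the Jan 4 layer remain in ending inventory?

Jan 7, 409 sold [LIFO — newest first]: 253 @ $20 + 76 @ $24 + 80 @ $24 = $8,804
Ending inventory: 91 @ $22 + 298 @ $24 = $9,154
Check: goods available $17,958 = COGS $8,804 + ending $9,154

298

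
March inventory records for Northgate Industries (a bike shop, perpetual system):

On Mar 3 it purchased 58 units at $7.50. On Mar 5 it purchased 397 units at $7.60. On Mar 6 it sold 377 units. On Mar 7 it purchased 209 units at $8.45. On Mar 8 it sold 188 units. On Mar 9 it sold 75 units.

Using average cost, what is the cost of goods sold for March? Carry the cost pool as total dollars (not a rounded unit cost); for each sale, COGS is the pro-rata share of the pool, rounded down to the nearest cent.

After Mar 3: 58 on hand, pool $435.00 (≈ $7.5000 each)
After Mar 5: 455 on hand, pool $3,452.20 (≈ $7.5873 each)
Mar 6, sell 377: 377/455 × $3,452.20 → $2,860.39
After Mar 7: 287 on hand, pool $2,357.86 (≈ $8.2155 each)
Mar 8, sell 188: 188/287 × $2,357.86 → $1,544.52
Mar 9, sell 75: 75/99 × $813.34 → $616.16
Total COGS = $2,860.39 + $1,544.52 + $616.16 = $5,021.07
Ending inventory (cost pool remaining) = $197.18

COGS = $5,021.07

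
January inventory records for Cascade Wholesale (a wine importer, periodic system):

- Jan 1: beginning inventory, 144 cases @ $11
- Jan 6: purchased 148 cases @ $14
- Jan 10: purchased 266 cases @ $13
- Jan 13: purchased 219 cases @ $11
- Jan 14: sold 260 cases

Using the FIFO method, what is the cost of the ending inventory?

Ending inventory = $6,315

Jan 14, 260 sold [FIFO — oldest first]: 144 @ $11 + 116 @ $14 = $3,208
Ending inventory: 32 @ $14 + 266 @ $13 + 219 @ $11 = $6,315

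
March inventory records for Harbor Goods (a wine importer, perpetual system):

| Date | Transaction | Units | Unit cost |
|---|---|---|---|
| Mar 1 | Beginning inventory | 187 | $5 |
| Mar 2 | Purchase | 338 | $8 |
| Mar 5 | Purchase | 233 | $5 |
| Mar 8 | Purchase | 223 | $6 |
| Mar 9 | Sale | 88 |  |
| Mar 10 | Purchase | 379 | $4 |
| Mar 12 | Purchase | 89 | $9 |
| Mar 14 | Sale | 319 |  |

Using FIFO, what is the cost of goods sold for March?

Mar 9, 88 sold [FIFO — oldest first]: 88 @ $5 = $440
Mar 14, 319 sold [FIFO — oldest first]: 99 @ $5 + 220 @ $8 = $2,255
Total COGS = $440 + $2,255 = $2,695
Ending inventory: 118 @ $8 + 233 @ $5 + 223 @ $6 + 379 @ $4 + 89 @ $9 = $5,764
Check: goods available $8,459 = COGS $2,695 + ending $5,764

COGS = $2,695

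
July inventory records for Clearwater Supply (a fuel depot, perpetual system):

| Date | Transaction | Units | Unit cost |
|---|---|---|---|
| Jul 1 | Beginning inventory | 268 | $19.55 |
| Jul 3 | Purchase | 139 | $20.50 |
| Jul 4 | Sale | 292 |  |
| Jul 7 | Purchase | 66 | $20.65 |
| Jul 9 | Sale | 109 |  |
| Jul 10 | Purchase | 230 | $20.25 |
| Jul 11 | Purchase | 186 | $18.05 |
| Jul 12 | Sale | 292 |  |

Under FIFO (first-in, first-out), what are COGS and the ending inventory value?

Jul 4, 292 sold [FIFO — oldest first]: 268 @ $19.55 + 24 @ $20.50 = $5,731.40
Jul 9, 109 sold [FIFO — oldest first]: 109 @ $20.50 = $2,234.50
Jul 12, 292 sold [FIFO — oldest first]: 6 @ $20.50 + 66 @ $20.65 + 220 @ $20.25 = $5,940.90
Total COGS = $5,731.40 + $2,234.50 + $5,940.90 = $13,906.80
Ending inventory: 10 @ $20.25 + 186 @ $18.05 = $3,559.80

COGS = $13,906.80; ending inventory = $3,559.80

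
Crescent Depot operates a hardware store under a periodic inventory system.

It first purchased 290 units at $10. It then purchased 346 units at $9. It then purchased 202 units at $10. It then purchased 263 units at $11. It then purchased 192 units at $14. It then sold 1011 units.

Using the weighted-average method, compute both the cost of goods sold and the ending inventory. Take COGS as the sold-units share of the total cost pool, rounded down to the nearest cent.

COGS = $10,645.60; ending inventory = $2,969.40

Sale 1, sell 1011: 1011/1293 × $13,615.00 → $10,645.60
Ending inventory (cost pool remaining) = $2,969.40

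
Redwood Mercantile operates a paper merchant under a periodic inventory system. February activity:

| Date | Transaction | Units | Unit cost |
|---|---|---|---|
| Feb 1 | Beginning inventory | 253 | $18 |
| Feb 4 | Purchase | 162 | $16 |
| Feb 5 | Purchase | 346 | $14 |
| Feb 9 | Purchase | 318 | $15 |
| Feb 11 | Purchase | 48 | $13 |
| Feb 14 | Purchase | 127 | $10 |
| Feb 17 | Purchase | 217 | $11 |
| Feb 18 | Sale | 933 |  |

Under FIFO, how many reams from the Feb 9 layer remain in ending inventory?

Feb 18, 933 sold [FIFO — oldest first]: 253 @ $18 + 162 @ $16 + 346 @ $14 + 172 @ $15 = $14,570
Ending inventory: 146 @ $15 + 48 @ $13 + 127 @ $10 + 217 @ $11 = $6,471
Check: goods available $21,041 = COGS $14,570 + ending $6,471

146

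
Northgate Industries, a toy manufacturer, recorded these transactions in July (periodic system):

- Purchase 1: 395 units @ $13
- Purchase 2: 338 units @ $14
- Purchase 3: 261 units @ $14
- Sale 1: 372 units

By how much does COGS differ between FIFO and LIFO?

FIFO COGS: 372 @ $13 = $4,836
LIFO COGS: 261 @ $14 + 111 @ $14 = $5,208
Difference = |$4,836 − $5,208| = $372

$372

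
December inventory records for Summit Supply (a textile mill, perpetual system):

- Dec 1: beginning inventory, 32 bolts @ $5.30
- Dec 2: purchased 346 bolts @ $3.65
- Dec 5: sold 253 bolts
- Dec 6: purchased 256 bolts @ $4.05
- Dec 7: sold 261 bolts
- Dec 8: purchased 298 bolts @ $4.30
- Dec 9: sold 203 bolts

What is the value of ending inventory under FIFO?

Ending inventory = $924.50

Dec 5, 253 sold [FIFO — oldest first]: 32 @ $5.30 + 221 @ $3.65 = $976.25
Dec 7, 261 sold [FIFO — oldest first]: 125 @ $3.65 + 136 @ $4.05 = $1,007.05
Dec 9, 203 sold [FIFO — oldest first]: 120 @ $4.05 + 83 @ $4.30 = $842.90
Total COGS = $976.25 + $1,007.05 + $842.90 = $2,826.20
Ending inventory: 215 @ $4.30 = $924.50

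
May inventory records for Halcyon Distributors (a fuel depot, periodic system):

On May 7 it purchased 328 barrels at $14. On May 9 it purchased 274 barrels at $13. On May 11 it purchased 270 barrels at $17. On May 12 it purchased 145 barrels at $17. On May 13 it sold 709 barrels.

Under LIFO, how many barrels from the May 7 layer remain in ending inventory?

May 13, 709 sold [LIFO — newest first]: 145 @ $17 + 270 @ $17 + 274 @ $13 + 20 @ $14 = $10,897
Ending inventory: 308 @ $14 = $4,312
Check: goods available $15,209 = COGS $10,897 + ending $4,312

308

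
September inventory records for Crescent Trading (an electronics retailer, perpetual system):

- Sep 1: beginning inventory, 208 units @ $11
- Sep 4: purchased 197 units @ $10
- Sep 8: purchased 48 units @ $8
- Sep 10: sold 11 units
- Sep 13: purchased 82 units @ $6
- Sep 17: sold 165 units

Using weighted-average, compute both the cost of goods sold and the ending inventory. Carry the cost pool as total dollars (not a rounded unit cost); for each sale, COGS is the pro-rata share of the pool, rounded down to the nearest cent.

COGS = $1,693.84; ending inventory = $3,440.16

After Sep 1: 208 on hand, pool $2,288.00 (≈ $11.0000 each)
After Sep 4: 405 on hand, pool $4,258.00 (≈ $10.5136 each)
After Sep 8: 453 on hand, pool $4,642.00 (≈ $10.2472 each)
Sep 10, sell 11: 11/453 × $4,642.00 → $112.71
After Sep 13: 524 on hand, pool $5,021.29 (≈ $9.5826 each)
Sep 17, sell 165: 165/524 × $5,021.29 → $1,581.13
Total COGS = $112.71 + $1,581.13 = $1,693.84
Ending inventory (cost pool remaining) = $3,440.16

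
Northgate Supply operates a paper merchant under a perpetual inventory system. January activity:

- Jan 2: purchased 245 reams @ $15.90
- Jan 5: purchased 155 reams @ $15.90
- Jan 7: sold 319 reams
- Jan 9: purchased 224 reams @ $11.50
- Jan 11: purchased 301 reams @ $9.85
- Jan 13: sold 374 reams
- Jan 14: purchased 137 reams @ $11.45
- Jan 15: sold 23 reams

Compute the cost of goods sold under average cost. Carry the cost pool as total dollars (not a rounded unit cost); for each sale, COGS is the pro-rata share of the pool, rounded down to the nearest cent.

COGS = $9,547.26

After Jan 2: 245 on hand, pool $3,895.50 (≈ $15.9000 each)
After Jan 5: 400 on hand, pool $6,360.00 (≈ $15.9000 each)
Jan 7, sell 319: 319/400 × $6,360.00 → $5,072.10
After Jan 9: 305 on hand, pool $3,863.90 (≈ $12.6685 each)
After Jan 11: 606 on hand, pool $6,828.75 (≈ $11.2686 each)
Jan 13, sell 374: 374/606 × $6,828.75 → $4,214.44
After Jan 14: 369 on hand, pool $4,182.96 (≈ $11.3359 each)
Jan 15, sell 23: 23/369 × $4,182.96 → $260.72
Total COGS = $5,072.10 + $4,214.44 + $260.72 = $9,547.26
Ending inventory (cost pool remaining) = $3,922.24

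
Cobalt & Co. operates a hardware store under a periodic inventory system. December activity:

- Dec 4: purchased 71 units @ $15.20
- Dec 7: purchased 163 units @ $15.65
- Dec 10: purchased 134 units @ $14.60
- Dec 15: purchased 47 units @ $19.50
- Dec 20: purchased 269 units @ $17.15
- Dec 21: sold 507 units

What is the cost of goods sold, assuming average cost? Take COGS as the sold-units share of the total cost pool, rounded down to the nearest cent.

COGS = $8,239.78

Dec 21, sell 507: 507/684 × $11,116.40 → $8,239.78
Ending inventory (cost pool remaining) = $2,876.62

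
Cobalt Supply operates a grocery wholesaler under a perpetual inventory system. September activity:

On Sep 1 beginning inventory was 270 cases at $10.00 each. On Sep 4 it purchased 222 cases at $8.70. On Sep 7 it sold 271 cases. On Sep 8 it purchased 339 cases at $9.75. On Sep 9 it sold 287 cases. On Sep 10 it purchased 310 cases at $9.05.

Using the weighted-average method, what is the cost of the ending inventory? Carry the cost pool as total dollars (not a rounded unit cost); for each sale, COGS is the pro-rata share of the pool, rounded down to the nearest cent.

Ending inventory = $5,430.99

After Sep 1: 270 on hand, pool $2,700.00 (≈ $10.0000 each)
After Sep 4: 492 on hand, pool $4,631.40 (≈ $9.4134 each)
Sep 7, sell 271: 271/492 × $4,631.40 → $2,551.03
After Sep 8: 560 on hand, pool $5,385.62 (≈ $9.6172 each)
Sep 9, sell 287: 287/560 × $5,385.62 → $2,760.13
After Sep 10: 583 on hand, pool $5,430.99 (≈ $9.3156 each)
Total COGS = $2,551.03 + $2,760.13 = $5,311.16
Ending inventory (cost pool remaining) = $5,430.99
Check: goods available $10,742.15 = COGS $5,311.16 + ending $5,430.99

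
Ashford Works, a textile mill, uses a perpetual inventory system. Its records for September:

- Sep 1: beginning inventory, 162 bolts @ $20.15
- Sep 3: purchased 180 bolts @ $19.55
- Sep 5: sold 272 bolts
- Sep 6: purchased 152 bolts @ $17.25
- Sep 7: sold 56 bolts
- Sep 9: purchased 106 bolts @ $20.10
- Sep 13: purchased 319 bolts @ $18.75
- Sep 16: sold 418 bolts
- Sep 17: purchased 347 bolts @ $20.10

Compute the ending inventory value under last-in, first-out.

Sep 5, 272 sold [LIFO — newest first]: 180 @ $19.55 + 92 @ $20.15 = $5,372.80
Sep 7, 56 sold [LIFO — newest first]: 56 @ $17.25 = $966.00
Sep 16, 418 sold [LIFO — newest first]: 319 @ $18.75 + 99 @ $20.10 = $7,971.15
Total COGS = $5,372.80 + $966.00 + $7,971.15 = $14,309.95
Ending inventory: 70 @ $20.15 + 96 @ $17.25 + 7 @ $20.10 + 347 @ $20.10 = $10,181.90

Ending inventory = $10,181.90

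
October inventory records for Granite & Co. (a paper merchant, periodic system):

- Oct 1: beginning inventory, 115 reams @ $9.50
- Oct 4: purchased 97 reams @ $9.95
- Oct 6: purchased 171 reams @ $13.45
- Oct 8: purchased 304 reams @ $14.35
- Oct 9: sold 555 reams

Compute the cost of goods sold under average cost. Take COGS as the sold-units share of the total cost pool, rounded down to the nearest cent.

Oct 9, sell 555: 555/687 × $8,720.00 → $7,044.54
Ending inventory (cost pool remaining) = $1,675.46

COGS = $7,044.54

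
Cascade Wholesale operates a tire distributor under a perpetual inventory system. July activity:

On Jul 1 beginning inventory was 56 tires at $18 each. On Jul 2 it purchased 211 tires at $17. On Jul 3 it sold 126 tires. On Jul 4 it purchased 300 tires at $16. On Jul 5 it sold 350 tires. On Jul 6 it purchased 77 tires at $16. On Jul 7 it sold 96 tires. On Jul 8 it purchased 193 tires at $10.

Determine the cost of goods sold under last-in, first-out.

COGS = $9,347

Jul 3, 126 sold [LIFO — newest first]: 126 @ $17 = $2,142
Jul 5, 350 sold [LIFO — newest first]: 300 @ $16 + 50 @ $17 = $5,650
Jul 7, 96 sold [LIFO — newest first]: 77 @ $16 + 19 @ $17 = $1,555
Total COGS = $2,142 + $5,650 + $1,555 = $9,347
Ending inventory: 56 @ $18 + 16 @ $17 + 193 @ $10 = $3,210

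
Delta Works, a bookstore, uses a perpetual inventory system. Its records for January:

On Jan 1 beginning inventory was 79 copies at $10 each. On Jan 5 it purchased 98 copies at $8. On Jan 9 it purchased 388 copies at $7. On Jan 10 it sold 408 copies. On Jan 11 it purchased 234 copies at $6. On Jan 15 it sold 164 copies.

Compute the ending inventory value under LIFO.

Ending inventory = $1,834

Jan 10, 408 sold [LIFO — newest first]: 388 @ $7 + 20 @ $8 = $2,876
Jan 15, 164 sold [LIFO — newest first]: 164 @ $6 = $984
Total COGS = $2,876 + $984 = $3,860
Ending inventory: 79 @ $10 + 78 @ $8 + 70 @ $6 = $1,834
Check: goods available $5,694 = COGS $3,860 + ending $1,834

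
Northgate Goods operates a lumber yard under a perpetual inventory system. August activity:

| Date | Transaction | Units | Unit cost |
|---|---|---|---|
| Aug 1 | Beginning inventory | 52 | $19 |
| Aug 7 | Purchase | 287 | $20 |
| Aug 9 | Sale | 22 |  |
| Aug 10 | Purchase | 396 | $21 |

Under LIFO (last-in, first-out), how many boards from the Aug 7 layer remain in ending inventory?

265

Aug 9, 22 sold [LIFO — newest first]: 22 @ $20 = $440
Ending inventory: 52 @ $19 + 265 @ $20 + 396 @ $21 = $14,604
Check: goods available $15,044 = COGS $440 + ending $14,604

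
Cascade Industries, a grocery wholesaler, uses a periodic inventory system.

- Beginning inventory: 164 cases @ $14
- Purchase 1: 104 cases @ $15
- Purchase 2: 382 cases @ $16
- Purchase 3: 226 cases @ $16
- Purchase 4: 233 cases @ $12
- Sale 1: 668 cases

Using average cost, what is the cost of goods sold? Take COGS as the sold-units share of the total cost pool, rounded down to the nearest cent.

Sale 1, sell 668: 668/1109 × $16,380.00 → $9,866.40
Ending inventory (cost pool remaining) = $6,513.60

COGS = $9,866.40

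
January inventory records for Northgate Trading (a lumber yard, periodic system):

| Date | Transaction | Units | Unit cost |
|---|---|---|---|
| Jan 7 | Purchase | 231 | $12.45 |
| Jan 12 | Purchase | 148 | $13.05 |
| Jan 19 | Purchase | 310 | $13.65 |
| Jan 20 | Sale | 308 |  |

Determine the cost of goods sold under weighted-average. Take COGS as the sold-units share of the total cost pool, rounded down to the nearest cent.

Jan 20, sell 308: 308/689 × $9,038.85 → $4,040.58
Ending inventory (cost pool remaining) = $4,998.27
Check: goods available $9,038.85 = COGS $4,040.58 + ending $4,998.27

COGS = $4,040.58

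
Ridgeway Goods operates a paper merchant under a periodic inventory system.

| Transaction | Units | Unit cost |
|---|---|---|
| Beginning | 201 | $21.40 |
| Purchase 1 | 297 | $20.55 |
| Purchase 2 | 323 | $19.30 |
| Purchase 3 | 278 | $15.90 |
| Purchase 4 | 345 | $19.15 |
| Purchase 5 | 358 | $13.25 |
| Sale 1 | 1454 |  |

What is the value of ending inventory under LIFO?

Ending inventory = $7,322.25

Sale 1 (1454) [LIFO — newest first]: 358 @ $13.25 + 345 @ $19.15 + 278 @ $15.90 + 323 @ $19.30 + 150 @ $20.55 = $25,086.85
Ending inventory: 201 @ $21.40 + 147 @ $20.55 = $7,322.25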